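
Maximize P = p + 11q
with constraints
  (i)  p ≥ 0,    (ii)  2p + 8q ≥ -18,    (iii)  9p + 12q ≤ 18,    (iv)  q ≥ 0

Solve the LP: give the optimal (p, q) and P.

Feasible corners and P = p + 11q:
  (0, 3/2) → P = 33/2
  (0, 0) → P = 0
  (2, 0) → P = 2

p = 0, q = 3/2, maximum P = 33/2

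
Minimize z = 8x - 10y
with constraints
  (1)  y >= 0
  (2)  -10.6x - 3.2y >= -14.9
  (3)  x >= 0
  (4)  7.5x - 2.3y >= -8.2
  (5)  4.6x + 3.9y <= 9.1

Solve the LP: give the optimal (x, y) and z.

x = 0, y = 7/3, minimum z = -70/3

Feasible corners and z = 8x - 10y:
  (149/106, 0) → z = 596/53
  (0, 0) → z = 0
  (2899/2662, 1396/1331) → z = -2364/1331
  (0, 7/3) → z = -70/3

The optimum lies where x = 0 and 4.6x + 3.9y = 9.1.
Solving simultaneously gives x = 0, y = 7/3.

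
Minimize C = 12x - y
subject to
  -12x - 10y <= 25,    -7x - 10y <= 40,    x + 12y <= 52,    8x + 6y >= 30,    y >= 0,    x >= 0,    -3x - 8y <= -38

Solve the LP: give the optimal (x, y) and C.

Corner points and C = 12x - y:
  (52, 0) → C = 624
  (10/7, 59/14) → C = 181/14
  (38/3, 0) → C = 152

The binding constraints are x + 12y = 52 and -3x - 8y = -38.
Solving simultaneously gives x = 10/7, y = 59/14.

x = 10/7, y = 59/14, minimum C = 181/14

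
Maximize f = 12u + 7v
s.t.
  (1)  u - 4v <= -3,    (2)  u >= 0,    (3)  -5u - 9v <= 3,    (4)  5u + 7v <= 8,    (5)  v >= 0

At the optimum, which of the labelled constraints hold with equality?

Extreme points and f = 12u + 7v:
  (0, 3/4) → f = 21/4
  (11/27, 23/27) → f = 293/27
  (0, 8/7) → f = 8

The maximum is at (11/27, 23/27). Substituting into each constraint, equality holds for (1) and (4); the remaining constraints have slack.

(1) and (4)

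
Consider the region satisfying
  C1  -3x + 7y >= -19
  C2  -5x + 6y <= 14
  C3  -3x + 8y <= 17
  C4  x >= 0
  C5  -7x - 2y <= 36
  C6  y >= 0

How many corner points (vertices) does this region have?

Intersecting each pair of boundary lines and keeping only the points that satisfy every inequality leaves:
  (271/3, 36)
  (19/3, 0)
  (0, 17/8)
  (0, 0)

4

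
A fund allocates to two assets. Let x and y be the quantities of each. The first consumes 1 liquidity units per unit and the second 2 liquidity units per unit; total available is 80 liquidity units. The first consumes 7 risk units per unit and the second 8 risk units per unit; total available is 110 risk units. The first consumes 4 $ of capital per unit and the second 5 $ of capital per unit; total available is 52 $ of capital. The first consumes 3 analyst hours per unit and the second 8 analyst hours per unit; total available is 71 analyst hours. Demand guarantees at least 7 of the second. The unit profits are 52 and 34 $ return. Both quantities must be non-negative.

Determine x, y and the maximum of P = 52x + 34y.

x = 17/4, y = 7, maximum P = 459

Extreme points and P = 52x + 34y:
  (0, 71/8) → P = 1207/4
  (0, 7) → P = 238
  (61/17, 128/17) → P = 7524/17
  (17/4, 7) → P = 459

The binding constraints are 4x + 5y = 52 and y = 7.
Solving simultaneously gives x = 17/4, y = 7.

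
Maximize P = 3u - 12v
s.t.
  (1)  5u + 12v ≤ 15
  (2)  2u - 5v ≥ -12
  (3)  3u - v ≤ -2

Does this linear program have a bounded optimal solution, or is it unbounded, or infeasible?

From the feasible point (-69/49, 90/49), moving in the direction (-1, -3) keeps every constraint satisfied while P increases without bound.

unbounded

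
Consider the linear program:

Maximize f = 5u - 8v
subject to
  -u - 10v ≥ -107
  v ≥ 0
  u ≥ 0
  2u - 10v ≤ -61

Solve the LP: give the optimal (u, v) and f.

u = 46/3, v = 55/6, maximum f = 10/3

Extreme points and f = 5u - 8v:
  (0, 107/10) → f = -428/5
  (46/3, 55/6) → f = 10/3
  (0, 61/10) → f = -244/5

At the optimal vertex, -u - 10v = -107 and 2u - 10v = -61.
Solving simultaneously gives u = 46/3, v = 55/6.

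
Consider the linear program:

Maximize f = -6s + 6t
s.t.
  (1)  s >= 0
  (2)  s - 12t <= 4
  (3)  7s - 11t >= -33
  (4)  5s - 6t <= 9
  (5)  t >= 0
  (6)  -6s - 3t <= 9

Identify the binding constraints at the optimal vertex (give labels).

(1) and (3)

Corner points and f = -6s + 6t:
  (0, 3) → f = 18
  (0, 0) → f = 0
  (297/13, 228/13) → f = -414/13
  (9/5, 0) → f = -54/5

The maximum is at (0, 3). Substituting into each constraint, equality holds for (1) and (3); the remaining constraints have slack.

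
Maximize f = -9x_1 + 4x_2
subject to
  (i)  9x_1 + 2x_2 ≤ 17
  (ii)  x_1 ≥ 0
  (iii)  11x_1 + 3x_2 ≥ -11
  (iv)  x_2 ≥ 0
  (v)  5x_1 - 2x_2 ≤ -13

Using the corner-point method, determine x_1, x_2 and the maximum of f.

x_1 = 0, x_2 = 17/2, maximum f = 34

Feasible corners and f = -9x_1 + 4x_2:
  (0, 17/2) → f = 34
  (2/7, 101/14) → f = 184/7
  (0, 13/2) → f = 26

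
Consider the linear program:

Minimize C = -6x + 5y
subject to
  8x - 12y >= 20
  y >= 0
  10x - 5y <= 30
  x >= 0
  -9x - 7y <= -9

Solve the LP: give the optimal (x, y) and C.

x = 3, y = 0, minimum C = -18

Extreme points and C = -6x + 5y:
  (5/2, 0) → C = -15
  (13/4, 1/2) → C = -17
  (3, 0) → C = -18

The binding constraints are y = 0 and 10x - 5y = 30.
Solving simultaneously gives x = 3, y = 0.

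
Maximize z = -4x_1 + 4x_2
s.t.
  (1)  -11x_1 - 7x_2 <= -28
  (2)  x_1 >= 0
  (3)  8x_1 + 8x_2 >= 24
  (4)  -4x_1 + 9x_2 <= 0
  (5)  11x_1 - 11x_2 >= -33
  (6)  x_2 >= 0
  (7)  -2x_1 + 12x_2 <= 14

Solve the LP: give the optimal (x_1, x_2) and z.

x_1 = 27/13, x_2 = 12/13, maximum z = -60/13

Extreme points and z = -4x_1 + 4x_2:
  (27/13, 12/13) → z = -60/13
  (3, 0) → z = -12
  (21/5, 28/15) → z = -28/3
The feasible region is unbounded (it extends along (6, 1), (1, 0)), but z strictly decreases along every unbounded feasible direction, so there is no improving ray and the maximum is attained at a vertex.

At the optimal vertex, 8x_1 + 8x_2 = 24 and -4x_1 + 9x_2 = 0.
Solving simultaneously gives x_1 = 27/13, x_2 = 12/13.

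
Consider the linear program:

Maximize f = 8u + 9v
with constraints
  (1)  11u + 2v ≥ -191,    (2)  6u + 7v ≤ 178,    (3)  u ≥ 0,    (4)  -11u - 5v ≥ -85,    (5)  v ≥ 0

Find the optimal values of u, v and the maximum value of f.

u = 0, v = 17, maximum f = 153

The optimum lies where u = 0 and -11u - 5v = -85.
Solving simultaneously gives u = 0, v = 17.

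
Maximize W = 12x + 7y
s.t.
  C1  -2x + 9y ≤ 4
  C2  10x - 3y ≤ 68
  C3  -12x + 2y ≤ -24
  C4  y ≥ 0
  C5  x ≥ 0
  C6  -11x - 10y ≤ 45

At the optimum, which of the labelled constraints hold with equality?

Feasible corners and W = 12x + 7y:
  (52/7, 44/21) → W = 2180/21
  (28/13, 12/13) → W = 420/13
  (34/5, 0) → W = 408/5
  (2, 0) → W = 24

The maximum is at (52/7, 44/21). Substituting into each constraint, equality holds for C1 and C2; the remaining constraints have slack.

C1 and C2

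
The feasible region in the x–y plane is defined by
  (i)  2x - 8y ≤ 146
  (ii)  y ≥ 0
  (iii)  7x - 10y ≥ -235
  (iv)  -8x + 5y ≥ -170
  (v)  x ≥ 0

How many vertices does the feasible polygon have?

4

Pairwise boundary intersections that survive every other constraint:
  (85/4, 0)
  (0, 0)
  (575/9, 614/9)
  (0, 47/2)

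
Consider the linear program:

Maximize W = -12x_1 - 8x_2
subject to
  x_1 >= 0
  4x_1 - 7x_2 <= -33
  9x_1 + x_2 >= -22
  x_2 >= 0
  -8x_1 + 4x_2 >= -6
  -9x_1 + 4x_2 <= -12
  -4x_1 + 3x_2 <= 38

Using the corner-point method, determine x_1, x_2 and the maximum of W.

The optimum lies where -8x_1 + 4x_2 = -6 and -9x_1 + 4x_2 = -12.
Solving simultaneously gives x_1 = 6, x_2 = 21/2.

x_1 = 6, x_2 = 21/2, maximum W = -156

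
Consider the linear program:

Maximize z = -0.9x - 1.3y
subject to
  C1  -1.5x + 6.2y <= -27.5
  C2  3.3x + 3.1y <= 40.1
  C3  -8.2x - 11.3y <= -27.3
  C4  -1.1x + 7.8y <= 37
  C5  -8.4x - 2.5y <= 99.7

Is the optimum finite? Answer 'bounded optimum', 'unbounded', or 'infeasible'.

Vertices and z = -0.9x - 1.3y:
  (359/27, -340/279) → z = -28967/2790
  (48001/6779, -18455/6779) → z = -96047/33895
  (36850/1187, -23873/1187) → z = -21301/11870
The feasible region has finitely many vertices and no improving ray; the maximum is -21301/11870 at (36850/1187, -23873/1187).

bounded optimum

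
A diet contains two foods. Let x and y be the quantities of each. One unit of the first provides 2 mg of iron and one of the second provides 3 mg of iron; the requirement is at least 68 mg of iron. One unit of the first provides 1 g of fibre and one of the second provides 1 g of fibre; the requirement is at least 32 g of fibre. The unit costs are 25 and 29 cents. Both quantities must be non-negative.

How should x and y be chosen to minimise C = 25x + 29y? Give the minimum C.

Vertices and C = 25x + 29y:
  (0, 32) → C = 928
  (34, 0) → C = 850
  (28, 4) → C = 816
The feasible region is unbounded (it extends along (0, 1), (1, 0)), but C strictly increases along every unbounded feasible direction, so there is no improving ray and the minimum is attained at a vertex.

At the optimal vertex, 2x + 3y = 68 and x + y = 32.
Solving simultaneously gives x = 28, y = 4.

x = 28, y = 4, minimum C = 816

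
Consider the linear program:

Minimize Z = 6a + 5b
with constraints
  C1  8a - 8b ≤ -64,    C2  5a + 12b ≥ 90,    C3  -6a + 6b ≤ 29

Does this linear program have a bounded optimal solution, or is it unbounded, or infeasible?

Constraints 8a - 8b ≤ -64 and -6a + 6b ≤ 29 have parallel boundaries but demand opposite sides — no point can satisfy both, so the region is empty.

infeasible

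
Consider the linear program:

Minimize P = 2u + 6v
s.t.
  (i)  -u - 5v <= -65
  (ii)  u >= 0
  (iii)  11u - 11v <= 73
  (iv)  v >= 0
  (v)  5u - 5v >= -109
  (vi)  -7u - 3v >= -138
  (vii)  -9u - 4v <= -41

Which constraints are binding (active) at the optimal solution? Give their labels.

(i) and (ii)

Extreme points and P = 2u + 6v:
  (0, 13) → P = 78
  (495/32, 317/32) → P = 723/8
  (0, 109/5) → P = 654/5
  (363/50, 1453/50) → P = 4722/25

The minimum is at (0, 13). Substituting into each constraint, equality holds for (i) and (ii); the remaining constraints have slack.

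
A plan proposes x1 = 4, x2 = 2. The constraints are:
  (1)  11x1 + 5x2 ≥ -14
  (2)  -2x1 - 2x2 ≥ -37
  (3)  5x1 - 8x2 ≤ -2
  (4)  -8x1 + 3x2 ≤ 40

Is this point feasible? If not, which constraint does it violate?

not feasible — violates (3)

Constraint (3): 5x1 - 8x2 = 4, which is not ≤ -2. All other constraints are satisfied.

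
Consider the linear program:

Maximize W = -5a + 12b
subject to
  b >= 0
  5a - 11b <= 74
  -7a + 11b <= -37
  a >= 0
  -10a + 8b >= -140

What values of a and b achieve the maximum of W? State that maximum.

Vertices and W = -5a + 12b:
  (37/7, 0) → W = -185/7
  (14, 0) → W = -70
  (622/27, 305/27) → W = 550/27

The binding constraints are -7a + 11b = -37 and -10a + 8b = -140.
Solving simultaneously gives a = 622/27, b = 305/27.

a = 622/27, b = 305/27, maximum W = 550/27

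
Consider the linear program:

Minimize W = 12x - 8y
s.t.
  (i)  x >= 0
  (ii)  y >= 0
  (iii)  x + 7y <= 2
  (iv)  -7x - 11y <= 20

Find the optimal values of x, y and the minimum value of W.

x = 0, y = 2/7, minimum W = -16/7

Corner points and W = 12x - 8y:
  (0, 0) → W = 0
  (0, 2/7) → W = -16/7
  (2, 0) → W = 24

At the optimal vertex, x = 0 and x + 7y = 2.
Solving simultaneously gives x = 0, y = 2/7.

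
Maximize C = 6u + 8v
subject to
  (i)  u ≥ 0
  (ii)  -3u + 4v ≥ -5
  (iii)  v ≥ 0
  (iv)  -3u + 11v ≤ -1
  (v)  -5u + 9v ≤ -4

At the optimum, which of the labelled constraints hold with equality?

(ii) and (iv)

Feasible corners and C = 6u + 8v:
  (5/3, 0) → C = 10
  (17/7, 4/7) → C = 134/7
  (4/5, 0) → C = 24/5
  (5/4, 1/4) → C = 19/2

The maximum is at (17/7, 4/7). Substituting into each constraint, equality holds for (ii) and (iv); the remaining constraints have slack.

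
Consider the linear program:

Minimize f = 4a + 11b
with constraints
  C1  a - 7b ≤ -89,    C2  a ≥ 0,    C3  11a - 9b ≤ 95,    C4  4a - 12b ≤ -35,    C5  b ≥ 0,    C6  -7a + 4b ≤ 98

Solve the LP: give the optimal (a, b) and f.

a = 0, b = 89/7, minimum f = 979/7

The feasible region is unbounded (it extends along (9, 11), (4, 7)), but f strictly increases along every unbounded feasible direction, so there is no improving ray and the minimum is attained at a vertex.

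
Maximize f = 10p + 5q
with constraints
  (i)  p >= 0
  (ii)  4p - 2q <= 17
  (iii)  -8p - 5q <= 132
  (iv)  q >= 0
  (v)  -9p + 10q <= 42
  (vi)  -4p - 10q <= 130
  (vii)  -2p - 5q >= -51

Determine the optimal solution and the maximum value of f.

Extreme points and f = 10p + 5q:
  (0, 0) → f = 0
  (0, 21/5) → f = 21
  (17/4, 0) → f = 85/2
  (187/24, 85/12) → f = 340/3
  (60/13, 543/65) → f = 1143/13

p = 187/24, q = 85/12, maximum f = 340/3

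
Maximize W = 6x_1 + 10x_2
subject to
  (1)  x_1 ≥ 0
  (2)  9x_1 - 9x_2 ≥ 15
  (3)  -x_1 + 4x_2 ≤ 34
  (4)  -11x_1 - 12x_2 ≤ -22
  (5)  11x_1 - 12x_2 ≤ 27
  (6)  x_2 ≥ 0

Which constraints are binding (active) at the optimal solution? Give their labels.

Corner points and W = 6x_1 + 10x_2:
  (122/9, 107/9) → W = 1802/9
  (42/23, 11/69) → W = 866/69
  (129/8, 401/32) → W = 3553/16
  (2, 0) → W = 12
  (27/11, 0) → W = 162/11

The maximum is at (129/8, 401/32). Substituting into each constraint, equality holds for (3) and (5); the remaining constraints have slack.

(3) and (5)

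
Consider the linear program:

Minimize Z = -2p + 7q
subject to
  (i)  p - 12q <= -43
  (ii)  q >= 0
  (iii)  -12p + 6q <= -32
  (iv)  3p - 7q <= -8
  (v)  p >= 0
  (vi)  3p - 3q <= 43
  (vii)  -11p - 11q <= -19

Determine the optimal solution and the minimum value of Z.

The feasible region is unbounded (it extends along (1, 2), (1, 1)), but Z strictly increases along every unbounded feasible direction, so there is no improving ray and the minimum is attained at a vertex.

p = 205/29, q = 121/29, minimum Z = 437/29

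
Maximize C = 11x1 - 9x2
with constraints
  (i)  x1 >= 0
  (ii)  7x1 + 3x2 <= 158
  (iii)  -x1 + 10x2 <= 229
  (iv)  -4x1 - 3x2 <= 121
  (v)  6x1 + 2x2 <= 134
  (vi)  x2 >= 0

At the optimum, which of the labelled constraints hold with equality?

(v) and (vi)

Vertices and C = 11x1 - 9x2:
  (0, 229/10) → C = -2061/10
  (0, 0) → C = 0
  (893/73, 1761/73) → C = -6026/73
  (43/2, 5/2) → C = 214
  (67/3, 0) → C = 737/3

The maximum is at (67/3, 0). Substituting into each constraint, equality holds for (v) and (vi); the remaining constraints have slack.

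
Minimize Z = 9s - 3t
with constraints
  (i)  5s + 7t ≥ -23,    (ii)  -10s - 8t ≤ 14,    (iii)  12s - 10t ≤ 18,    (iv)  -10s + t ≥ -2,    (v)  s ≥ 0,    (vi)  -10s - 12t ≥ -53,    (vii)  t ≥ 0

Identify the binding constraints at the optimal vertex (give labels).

(v) and (vi)

Extreme points and Z = 9s - 3t:
  (77/130, 51/13) → Z = -837/130
  (1/5, 0) → Z = 9/5
  (0, 53/12) → Z = -53/4
  (0, 0) → Z = 0

The minimum is at (0, 53/12). Substituting into each constraint, equality holds for (v) and (vi); the remaining constraints have slack.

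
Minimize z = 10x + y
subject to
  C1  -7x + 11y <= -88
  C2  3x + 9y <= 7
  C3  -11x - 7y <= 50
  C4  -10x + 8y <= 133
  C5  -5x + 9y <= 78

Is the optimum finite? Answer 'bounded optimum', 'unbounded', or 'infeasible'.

bounded optimum

Extreme points and z = 10x + y:
  (869/96, -215/96) → z = 2825/32
  (33/85, -659/85) → z = -329/85
The feasible region has finitely many vertices and no improving ray; the minimum is -329/85 at (33/85, -659/85).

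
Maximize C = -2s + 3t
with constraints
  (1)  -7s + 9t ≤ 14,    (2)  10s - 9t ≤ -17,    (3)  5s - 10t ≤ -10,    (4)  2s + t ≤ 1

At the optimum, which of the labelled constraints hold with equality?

(1) and (2)

Feasible corners and C = -2s + 3t:
  (-1, 7/9) → C = 13/3
  (-2, 0) → C = 4
  (-16/11, 3/11) → C = 41/11

The maximum is at (-1, 7/9). Substituting into each constraint, equality holds for (1) and (2); the remaining constraints have slack.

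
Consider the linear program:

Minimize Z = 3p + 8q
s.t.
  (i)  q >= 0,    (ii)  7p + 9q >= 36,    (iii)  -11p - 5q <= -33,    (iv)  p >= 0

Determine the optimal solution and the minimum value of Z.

Vertices and Z = 3p + 8q:
  (36/7, 0) → Z = 108/7
  (117/64, 165/64) → Z = 1671/64
  (0, 33/5) → Z = 264/5
The feasible region is unbounded (it extends along (0, 1), (1, 0)), but Z strictly increases along every unbounded feasible direction, so there is no improving ray and the minimum is attained at a vertex.

At the optimal vertex, q = 0 and 7p + 9q = 36.
Solving simultaneously gives p = 36/7, q = 0.

p = 36/7, q = 0, minimum Z = 108/7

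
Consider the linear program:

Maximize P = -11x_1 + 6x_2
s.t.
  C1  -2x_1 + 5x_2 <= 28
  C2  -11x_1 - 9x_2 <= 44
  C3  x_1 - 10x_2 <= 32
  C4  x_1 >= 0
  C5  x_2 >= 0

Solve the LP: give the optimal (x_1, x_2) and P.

Feasible corners and P = -11x_1 + 6x_2:
  (0, 28/5) → P = 168/5
  (32, 0) → P = -352
  (0, 0) → P = 0
The feasible region is unbounded (it extends along (10, 1), (5, 2)), but P strictly decreases along every unbounded feasible direction, so there is no improving ray and the maximum is attained at a vertex.

At the optimal vertex, -2x_1 + 5x_2 = 28 and x_1 = 0.
Solving simultaneously gives x_1 = 0, x_2 = 28/5.

x_1 = 0, x_2 = 28/5, maximum P = 168/5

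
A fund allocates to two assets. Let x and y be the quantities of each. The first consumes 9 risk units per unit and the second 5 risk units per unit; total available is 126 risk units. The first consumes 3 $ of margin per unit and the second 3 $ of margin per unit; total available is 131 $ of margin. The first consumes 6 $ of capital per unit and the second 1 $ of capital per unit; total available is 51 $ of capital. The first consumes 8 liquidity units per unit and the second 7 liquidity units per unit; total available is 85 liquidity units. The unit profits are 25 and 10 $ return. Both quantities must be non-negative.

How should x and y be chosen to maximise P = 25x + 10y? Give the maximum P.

x = 8, y = 3, maximum P = 230

Extreme points and P = 25x + 10y:
  (0, 0) → P = 0
  (0, 85/7) → P = 850/7
  (17/2, 0) → P = 425/2
  (8, 3) → P = 230

The binding constraints are 6x + y = 51 and 8x + 7y = 85.
Solving simultaneously gives x = 8, y = 3.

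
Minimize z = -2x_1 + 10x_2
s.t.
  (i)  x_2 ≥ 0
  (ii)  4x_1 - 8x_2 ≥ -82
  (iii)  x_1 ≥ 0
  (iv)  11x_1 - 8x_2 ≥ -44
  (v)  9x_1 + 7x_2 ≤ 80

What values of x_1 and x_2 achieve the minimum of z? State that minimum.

x_1 = 80/9, x_2 = 0, minimum z = -160/9

Vertices and z = -2x_1 + 10x_2:
  (0, 0) → z = 0
  (80/9, 0) → z = -160/9
  (0, 11/2) → z = 55
  (332/149, 1276/149) → z = 12096/149

The binding constraints are x_2 = 0 and 9x_1 + 7x_2 = 80.
Solving simultaneously gives x_1 = 80/9, x_2 = 0.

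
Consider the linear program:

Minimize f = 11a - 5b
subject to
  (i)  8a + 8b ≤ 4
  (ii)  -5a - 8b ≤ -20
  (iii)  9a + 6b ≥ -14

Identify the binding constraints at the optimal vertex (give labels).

(i) and (iii)

Extreme points and f = 11a - 5b:
  (-16/3, 35/6) → f = -527/6
  (-17/3, 37/6) → f = -559/6
  (-116/21, 125/21) → f = -1901/21

The minimum is at (-17/3, 37/6). Substituting into each constraint, equality holds for (i) and (iii); the remaining constraints have slack.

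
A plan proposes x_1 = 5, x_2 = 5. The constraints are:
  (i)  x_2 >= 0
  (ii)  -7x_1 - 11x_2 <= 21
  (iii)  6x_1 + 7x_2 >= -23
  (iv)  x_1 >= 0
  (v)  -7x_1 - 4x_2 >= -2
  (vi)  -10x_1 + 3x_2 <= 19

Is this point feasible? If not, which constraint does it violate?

Constraint (v): -7x_1 - 4x_2 = -55, which is not ≥ -2. All other constraints are satisfied.

not feasible — violates (v)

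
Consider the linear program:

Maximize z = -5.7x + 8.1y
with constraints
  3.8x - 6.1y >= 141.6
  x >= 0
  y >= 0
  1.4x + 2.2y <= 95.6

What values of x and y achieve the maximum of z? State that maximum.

Extreme points and z = -5.7x + 8.1y:
  (708/19, 0) → z = -1062/5
  (44734/845, 8252/845) → z = -940713/4225
  (478/7, 0) → z = -13623/35

The optimum lies where 3.8x - 6.1y = 141.6 and y = 0.
Solving simultaneously gives x = 708/19, y = 0.

x = 708/19, y = 0, maximum z = -1062/5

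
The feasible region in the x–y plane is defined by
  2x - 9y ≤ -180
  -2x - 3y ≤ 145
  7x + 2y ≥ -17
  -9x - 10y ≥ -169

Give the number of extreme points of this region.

Of the 6 pairwise boundary intersections, those satisfying every inequality are:
  (-513/67, 1226/67)
  (-279/101, 1958/101)
  (-127/13, 334/13)

3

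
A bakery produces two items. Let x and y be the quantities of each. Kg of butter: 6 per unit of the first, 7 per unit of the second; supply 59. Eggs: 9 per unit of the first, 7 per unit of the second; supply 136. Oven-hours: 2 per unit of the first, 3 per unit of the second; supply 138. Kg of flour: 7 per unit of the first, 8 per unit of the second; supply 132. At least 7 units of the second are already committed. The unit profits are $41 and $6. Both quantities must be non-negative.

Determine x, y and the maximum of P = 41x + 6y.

x = 5/3, y = 7, maximum P = 331/3

Corner points and P = 41x + 6y:
  (0, 59/7) → P = 354/7
  (0, 7) → P = 42
  (5/3, 7) → P = 331/3

The optimum lies where 6x + 7y = 59 and y = 7.
Solving simultaneously gives x = 5/3, y = 7.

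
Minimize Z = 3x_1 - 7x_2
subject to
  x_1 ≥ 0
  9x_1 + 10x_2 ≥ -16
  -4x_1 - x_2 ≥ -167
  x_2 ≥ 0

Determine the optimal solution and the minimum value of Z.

Vertices and Z = 3x_1 - 7x_2:
  (0, 167) → Z = -1169
  (0, 0) → Z = 0
  (167/4, 0) → Z = 501/4

x_1 = 0, x_2 = 167, minimum Z = -1169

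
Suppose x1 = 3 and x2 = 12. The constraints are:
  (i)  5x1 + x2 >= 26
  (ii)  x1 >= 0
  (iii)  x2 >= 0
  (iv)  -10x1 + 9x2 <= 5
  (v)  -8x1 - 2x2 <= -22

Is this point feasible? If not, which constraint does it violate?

Constraint (iv): -10x1 + 9x2 = 78, which is not ≤ 5. All other constraints are satisfied.

not feasible — violates (iv)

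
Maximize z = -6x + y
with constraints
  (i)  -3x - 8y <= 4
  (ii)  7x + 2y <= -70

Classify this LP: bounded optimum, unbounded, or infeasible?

unbounded

From the feasible point (-276/25, 91/25), moving in the direction (-2, 7) keeps every constraint satisfied while z increases without bound.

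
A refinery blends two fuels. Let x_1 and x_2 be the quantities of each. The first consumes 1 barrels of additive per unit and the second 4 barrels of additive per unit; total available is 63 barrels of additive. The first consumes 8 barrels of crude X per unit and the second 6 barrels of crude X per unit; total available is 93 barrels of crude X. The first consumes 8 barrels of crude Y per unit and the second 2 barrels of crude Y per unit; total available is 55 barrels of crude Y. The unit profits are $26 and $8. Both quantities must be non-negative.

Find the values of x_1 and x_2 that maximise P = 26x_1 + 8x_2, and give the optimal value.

Corner points and P = 26x_1 + 8x_2:
  (0, 0) → P = 0
  (0, 31/2) → P = 124
  (55/8, 0) → P = 715/4
  (9/2, 19/2) → P = 193

At the optimal vertex, 8x_1 + 6x_2 = 93 and 8x_1 + 2x_2 = 55.
Solving simultaneously gives x_1 = 9/2, x_2 = 19/2.

x_1 = 9/2, x_2 = 19/2, maximum P = 193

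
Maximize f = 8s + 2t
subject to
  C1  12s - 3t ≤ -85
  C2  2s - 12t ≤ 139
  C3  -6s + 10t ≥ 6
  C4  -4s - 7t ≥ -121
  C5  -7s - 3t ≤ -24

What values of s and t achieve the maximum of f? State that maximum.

s = -29/12, t = 56/3, maximum f = 18

Corner points and f = 8s + 2t:
  (-29/12, 56/3) → f = 18
  (-61/19, 883/57) → f = 302/57
  (-195/37, 751/37) → f = -58/37

At the optimal vertex, 12s - 3t = -85 and -4s - 7t = -121.
Solving simultaneously gives s = -29/12, t = 56/3.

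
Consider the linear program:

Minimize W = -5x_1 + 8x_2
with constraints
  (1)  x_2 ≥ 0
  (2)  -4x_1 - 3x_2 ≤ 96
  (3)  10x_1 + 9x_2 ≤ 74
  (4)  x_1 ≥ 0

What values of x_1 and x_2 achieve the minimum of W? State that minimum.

Extreme points and W = -5x_1 + 8x_2:
  (37/5, 0) → W = -37
  (0, 0) → W = 0
  (0, 74/9) → W = 592/9

At the optimal vertex, x_2 = 0 and 10x_1 + 9x_2 = 74.
Solving simultaneously gives x_1 = 37/5, x_2 = 0.

x_1 = 37/5, x_2 = 0, minimum W = -37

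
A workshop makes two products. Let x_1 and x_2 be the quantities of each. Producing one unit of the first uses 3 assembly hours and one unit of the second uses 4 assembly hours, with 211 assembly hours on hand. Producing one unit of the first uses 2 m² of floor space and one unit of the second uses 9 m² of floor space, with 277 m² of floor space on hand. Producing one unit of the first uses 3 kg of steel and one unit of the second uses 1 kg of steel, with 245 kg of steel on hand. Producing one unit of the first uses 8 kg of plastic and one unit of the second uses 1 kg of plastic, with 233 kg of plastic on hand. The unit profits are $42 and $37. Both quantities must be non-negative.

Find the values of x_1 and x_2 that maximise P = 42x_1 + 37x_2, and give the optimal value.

Feasible corners and P = 42x_1 + 37x_2:
  (0, 0) → P = 0
  (0, 277/9) → P = 10249/9
  (233/8, 0) → P = 4893/4
  (26, 25) → P = 2017

x_1 = 26, x_2 = 25, maximum P = 2017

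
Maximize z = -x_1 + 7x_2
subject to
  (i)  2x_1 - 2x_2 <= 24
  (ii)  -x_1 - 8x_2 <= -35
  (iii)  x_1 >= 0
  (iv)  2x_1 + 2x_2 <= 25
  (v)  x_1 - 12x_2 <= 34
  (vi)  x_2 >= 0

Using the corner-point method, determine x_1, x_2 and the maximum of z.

x_1 = 0, x_2 = 25/2, maximum z = 175/2

Extreme points and z = -x_1 + 7x_2:
  (0, 35/8) → z = 245/8
  (65/7, 45/14) → z = 185/14
  (0, 25/2) → z = 175/2

The optimum lies where x_1 = 0 and 2x_1 + 2x_2 = 25.
Solving simultaneously gives x_1 = 0, x_2 = 25/2.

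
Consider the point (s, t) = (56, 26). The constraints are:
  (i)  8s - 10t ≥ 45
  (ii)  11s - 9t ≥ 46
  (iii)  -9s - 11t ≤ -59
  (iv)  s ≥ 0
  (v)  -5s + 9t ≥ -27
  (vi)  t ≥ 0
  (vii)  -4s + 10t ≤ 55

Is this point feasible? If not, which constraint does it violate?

Constraint (v): -5s + 9t = -46, which is not ≥ -27. All other constraints are satisfied.

not feasible — violates (v)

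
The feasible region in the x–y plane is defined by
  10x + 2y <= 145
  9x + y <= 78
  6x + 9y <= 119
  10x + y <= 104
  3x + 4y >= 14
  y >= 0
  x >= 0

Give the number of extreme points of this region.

5

Of the 21 pairwise boundary intersections, those satisfying every inequality are:
  (583/75, 201/25)
  (26/3, 0)
  (0, 119/9)
  (14/3, 0)
  (0, 7/2)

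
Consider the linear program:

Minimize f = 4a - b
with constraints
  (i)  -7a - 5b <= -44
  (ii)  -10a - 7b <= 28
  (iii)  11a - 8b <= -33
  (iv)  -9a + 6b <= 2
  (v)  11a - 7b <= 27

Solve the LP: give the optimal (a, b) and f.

a = 91/3, b = 275/6, minimum f = 151/2

Feasible corners and f = 4a - b:
  (91/3, 275/6) → f = 151/2
  (447/11, 60) → f = 1128/11
  (176/3, 265/3) → f = 439/3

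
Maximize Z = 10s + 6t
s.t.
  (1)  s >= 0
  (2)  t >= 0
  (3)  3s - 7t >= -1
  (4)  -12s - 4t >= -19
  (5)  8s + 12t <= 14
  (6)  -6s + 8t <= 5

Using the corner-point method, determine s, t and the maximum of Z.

s = 43/28, t = 1/7, maximum Z = 227/14

Corner points and Z = 10s + 6t:
  (0, 0) → Z = 0
  (0, 1/7) → Z = 6/7
  (19/12, 0) → Z = 95/6
  (43/46, 25/46) → Z = 290/23
  (43/28, 1/7) → Z = 227/14

The binding constraints are -12s - 4t = -19 and 8s + 12t = 14.
Solving simultaneously gives s = 43/28, t = 1/7.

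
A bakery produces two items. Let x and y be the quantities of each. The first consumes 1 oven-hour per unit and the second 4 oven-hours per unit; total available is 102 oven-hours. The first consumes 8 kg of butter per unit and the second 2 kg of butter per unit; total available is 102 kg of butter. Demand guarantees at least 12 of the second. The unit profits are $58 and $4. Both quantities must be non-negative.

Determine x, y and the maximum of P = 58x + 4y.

x = 39/4, y = 12, maximum P = 1227/2

At the optimal vertex, 8x + 2y = 102 and y = 12.
Solving simultaneously gives x = 39/4, y = 12.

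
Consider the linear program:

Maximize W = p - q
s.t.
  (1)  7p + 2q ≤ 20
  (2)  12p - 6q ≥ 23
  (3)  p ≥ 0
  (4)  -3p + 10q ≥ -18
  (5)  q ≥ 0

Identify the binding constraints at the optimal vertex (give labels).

Feasible corners and W = p - q:
  (83/33, 79/66) → W = 29/22
  (20/7, 0) → W = 20/7
  (23/12, 0) → W = 23/12

The maximum is at (20/7, 0). Substituting into each constraint, equality holds for (1) and (5); the remaining constraints have slack.

(1) and (5)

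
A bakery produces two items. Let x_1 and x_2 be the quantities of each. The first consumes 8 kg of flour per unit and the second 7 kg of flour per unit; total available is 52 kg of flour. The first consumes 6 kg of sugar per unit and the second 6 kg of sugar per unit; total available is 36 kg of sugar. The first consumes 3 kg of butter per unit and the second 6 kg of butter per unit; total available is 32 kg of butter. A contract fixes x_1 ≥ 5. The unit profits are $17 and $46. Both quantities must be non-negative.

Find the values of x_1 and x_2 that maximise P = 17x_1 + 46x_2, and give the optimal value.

x_1 = 5, x_2 = 1, maximum P = 131

Extreme points and P = 17x_1 + 46x_2:
  (6, 0) → P = 102
  (5, 0) → P = 85
  (5, 1) → P = 131

The binding constraints are 6x_1 + 6x_2 = 36 and x_1 = 5.
Solving simultaneously gives x_1 = 5, x_2 = 1.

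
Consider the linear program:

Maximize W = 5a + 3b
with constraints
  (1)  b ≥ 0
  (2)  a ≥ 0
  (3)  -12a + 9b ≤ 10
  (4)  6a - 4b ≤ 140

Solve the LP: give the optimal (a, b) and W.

Feasible corners and W = 5a + 3b:
  (0, 0) → W = 0
  (70/3, 0) → W = 350/3
  (0, 10/9) → W = 10/3
  (650/3, 290) → W = 5860/3

a = 650/3, b = 290, maximum W = 5860/3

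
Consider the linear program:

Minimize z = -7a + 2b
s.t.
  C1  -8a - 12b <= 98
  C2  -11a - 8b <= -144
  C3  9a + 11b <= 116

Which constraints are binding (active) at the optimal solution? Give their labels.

Vertices and z = -7a + 2b:
  (628/17, -1115/34) → z = -5511/17
  (247/2, -181/2) → z = -2091/2
  (656/49, -20/49) → z = -4632/49

The minimum is at (247/2, -181/2). Substituting into each constraint, equality holds for C1 and C3; the remaining constraints have slack.

C1 and C3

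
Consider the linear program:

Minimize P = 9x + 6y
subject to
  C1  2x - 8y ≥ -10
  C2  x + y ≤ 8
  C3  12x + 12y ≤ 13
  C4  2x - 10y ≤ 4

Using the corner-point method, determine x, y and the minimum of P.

Corner points and P = 9x + 6y:
  (-2/15, 73/60) → P = 61/10
  (-33, -7) → P = -339
  (89/72, -11/72) → P = 245/24

The binding constraints are 2x - 8y = -10 and 2x - 10y = 4.
Solving simultaneously gives x = -33, y = -7.

x = -33, y = -7, minimum P = -339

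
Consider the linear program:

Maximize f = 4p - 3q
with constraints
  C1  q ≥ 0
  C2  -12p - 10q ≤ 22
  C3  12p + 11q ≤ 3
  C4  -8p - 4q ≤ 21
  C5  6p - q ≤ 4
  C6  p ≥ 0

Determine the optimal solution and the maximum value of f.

p = 1/4, q = 0, maximum f = 1

Feasible corners and f = 4p - 3q:
  (1/4, 0) → f = 1
  (0, 0) → f = 0
  (0, 3/11) → f = -9/11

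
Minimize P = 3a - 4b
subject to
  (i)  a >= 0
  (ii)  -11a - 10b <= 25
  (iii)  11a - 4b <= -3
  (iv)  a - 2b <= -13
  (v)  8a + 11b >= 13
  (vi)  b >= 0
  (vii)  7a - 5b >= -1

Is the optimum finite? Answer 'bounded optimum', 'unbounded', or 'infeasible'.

infeasible

The boundaries a = 0 and a - 2b = -13 meet at (0, 13/2), but that point violates 7a - 5b ≥ -1. Every candidate vertex is excluded by some other constraint, so the feasible region is empty.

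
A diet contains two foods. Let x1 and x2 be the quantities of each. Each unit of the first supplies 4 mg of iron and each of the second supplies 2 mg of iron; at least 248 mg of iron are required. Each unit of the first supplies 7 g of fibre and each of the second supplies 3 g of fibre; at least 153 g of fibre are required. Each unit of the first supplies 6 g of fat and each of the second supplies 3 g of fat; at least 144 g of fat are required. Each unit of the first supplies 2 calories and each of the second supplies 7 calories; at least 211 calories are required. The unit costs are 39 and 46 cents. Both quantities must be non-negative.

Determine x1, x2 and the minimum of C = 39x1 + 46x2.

Feasible corners and C = 39x1 + 46x2:
  (0, 124) → C = 5704
  (211/2, 0) → C = 8229/2
  (219/4, 29/2) → C = 11209/4
The feasible region is unbounded (it extends along (0, 1), (1, 0)), but C strictly increases along every unbounded feasible direction, so there is no improving ray and the minimum is attained at a vertex.

The binding constraints are 4x1 + 2x2 = 248 and 2x1 + 7x2 = 211.
Solving simultaneously gives x1 = 219/4, x2 = 29/2.

x1 = 219/4, x2 = 29/2, minimum C = 11209/4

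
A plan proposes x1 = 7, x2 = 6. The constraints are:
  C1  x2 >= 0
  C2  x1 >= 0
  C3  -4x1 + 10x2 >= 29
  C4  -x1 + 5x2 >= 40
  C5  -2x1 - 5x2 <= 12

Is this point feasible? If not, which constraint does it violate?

Constraint C4: -x1 + 5x2 = 23, which is not ≥ 40. All other constraints are satisfied.

not feasible — violates C4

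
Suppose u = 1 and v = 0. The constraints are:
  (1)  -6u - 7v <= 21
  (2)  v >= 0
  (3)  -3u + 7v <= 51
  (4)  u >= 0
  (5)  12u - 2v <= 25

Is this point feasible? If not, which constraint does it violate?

feasible

(1): -6 ≤ 21 ✓
(2): 0 ≥ 0 ✓
(3): -3 ≤ 51 ✓
(4): 1 ≥ 0 ✓
(5): 12 ≤ 25 ✓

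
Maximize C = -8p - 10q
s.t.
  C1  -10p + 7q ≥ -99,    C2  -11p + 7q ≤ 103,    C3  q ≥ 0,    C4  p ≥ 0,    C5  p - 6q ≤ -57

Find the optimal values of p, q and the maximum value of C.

p = 0, q = 19/2, maximum C = -95

Extreme points and C = -8p - 10q:
  (993/53, 669/53) → C = -14634/53
  (0, 103/7) → C = -1030/7
  (0, 19/2) → C = -95
The feasible region is unbounded (it extends along (7, 10), (7, 11)), but C strictly decreases along every unbounded feasible direction, so there is no improving ray and the maximum is attained at a vertex.

The optimum lies where p = 0 and p - 6q = -57.
Solving simultaneously gives p = 0, q = 19/2.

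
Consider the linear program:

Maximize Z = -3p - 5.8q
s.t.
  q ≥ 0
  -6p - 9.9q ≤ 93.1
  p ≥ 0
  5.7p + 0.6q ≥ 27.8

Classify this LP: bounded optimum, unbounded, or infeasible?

Feasible corners and Z = -3p - 5.8q:
  (278/57, 0) → Z = -278/19
  (0, 139/3) → Z = -4031/15
The feasible region has finitely many vertices and no improving ray; the maximum is -278/19 at (278/57, 0).

bounded optimum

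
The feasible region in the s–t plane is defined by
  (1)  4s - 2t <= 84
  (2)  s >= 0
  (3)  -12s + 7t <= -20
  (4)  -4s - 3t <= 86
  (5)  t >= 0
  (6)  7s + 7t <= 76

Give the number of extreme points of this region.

Pairwise boundary intersections that survive every other constraint:
  (5/3, 0)
  (96/19, 772/133)
  (76/7, 0)

3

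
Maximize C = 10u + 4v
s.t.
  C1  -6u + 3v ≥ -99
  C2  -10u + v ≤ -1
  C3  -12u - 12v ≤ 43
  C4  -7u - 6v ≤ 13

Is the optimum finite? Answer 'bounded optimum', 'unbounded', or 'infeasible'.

unbounded

From the feasible point (353/36, -241/18), moving in the direction (1, 10) keeps every constraint satisfied while C increases without bound.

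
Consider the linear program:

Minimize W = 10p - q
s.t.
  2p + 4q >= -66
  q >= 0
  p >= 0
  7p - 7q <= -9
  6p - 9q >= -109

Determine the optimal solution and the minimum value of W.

p = 0, q = 109/9, minimum W = -109/9

Vertices and W = 10p - q:
  (0, 9/7) → W = -9/7
  (0, 109/9) → W = -109/9
  (682/21, 709/21) → W = 291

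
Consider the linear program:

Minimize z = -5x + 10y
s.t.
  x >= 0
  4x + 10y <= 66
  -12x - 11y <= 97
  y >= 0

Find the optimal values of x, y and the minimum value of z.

Corner points and z = -5x + 10y:
  (0, 33/5) → z = 66
  (0, 0) → z = 0
  (33/2, 0) → z = -165/2

At the optimal vertex, 4x + 10y = 66 and y = 0.
Solving simultaneously gives x = 33/2, y = 0.

x = 33/2, y = 0, minimum z = -165/2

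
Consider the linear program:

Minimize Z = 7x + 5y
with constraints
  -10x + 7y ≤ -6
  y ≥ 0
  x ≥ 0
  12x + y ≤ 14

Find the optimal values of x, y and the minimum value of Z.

x = 3/5, y = 0, minimum Z = 21/5

Extreme points and Z = 7x + 5y:
  (3/5, 0) → Z = 21/5
  (52/47, 34/47) → Z = 534/47
  (7/6, 0) → Z = 49/6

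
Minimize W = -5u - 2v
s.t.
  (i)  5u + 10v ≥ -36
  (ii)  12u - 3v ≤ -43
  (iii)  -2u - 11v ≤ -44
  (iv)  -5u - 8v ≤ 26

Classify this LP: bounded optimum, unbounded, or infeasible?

From the feasible point (-341/138, 307/69), moving in the direction (3, 12) keeps every constraint satisfied while W decreases without bound.

unbounded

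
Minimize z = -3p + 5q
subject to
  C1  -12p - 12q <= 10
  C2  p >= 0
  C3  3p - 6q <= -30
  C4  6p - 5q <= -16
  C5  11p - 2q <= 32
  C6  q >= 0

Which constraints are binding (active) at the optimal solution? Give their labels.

Extreme points and z = -3p + 5q:
  (0, 5) → z = 25
  (18/7, 44/7) → z = 166/7
  (192/43, 368/43) → z = 1264/43
The feasible region is unbounded (it extends along (0, 1), (2, 11)), but z strictly increases along every unbounded feasible direction, so there is no improving ray and the minimum is attained at a vertex.

The minimum is at (18/7, 44/7). Substituting into each constraint, equality holds for C3 and C4; the remaining constraints have slack.

C3 and C4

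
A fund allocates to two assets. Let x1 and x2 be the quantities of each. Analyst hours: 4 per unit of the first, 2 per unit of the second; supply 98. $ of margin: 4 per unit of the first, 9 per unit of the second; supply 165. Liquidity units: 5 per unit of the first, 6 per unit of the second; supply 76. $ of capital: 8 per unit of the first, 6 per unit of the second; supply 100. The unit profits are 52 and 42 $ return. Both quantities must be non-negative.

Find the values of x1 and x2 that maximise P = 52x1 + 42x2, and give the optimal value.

Corner points and P = 52x1 + 42x2:
  (0, 0) → P = 0
  (0, 38/3) → P = 532
  (25/2, 0) → P = 650
  (8, 6) → P = 668

x1 = 8, x2 = 6, maximum P = 668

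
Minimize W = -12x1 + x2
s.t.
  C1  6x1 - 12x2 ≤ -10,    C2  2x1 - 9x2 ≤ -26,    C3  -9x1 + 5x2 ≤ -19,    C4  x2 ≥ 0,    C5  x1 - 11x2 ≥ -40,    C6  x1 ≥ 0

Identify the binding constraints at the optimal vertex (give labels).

Feasible corners and W = -12x1 + x2:
  (301/71, 272/71) → W = -3340/71
  (74/13, 54/13) → W = -834/13
  (409/94, 379/94) → W = -4529/94

The minimum is at (74/13, 54/13). Substituting into each constraint, equality holds for C2 and C5; the remaining constraints have slack.

C2 and C5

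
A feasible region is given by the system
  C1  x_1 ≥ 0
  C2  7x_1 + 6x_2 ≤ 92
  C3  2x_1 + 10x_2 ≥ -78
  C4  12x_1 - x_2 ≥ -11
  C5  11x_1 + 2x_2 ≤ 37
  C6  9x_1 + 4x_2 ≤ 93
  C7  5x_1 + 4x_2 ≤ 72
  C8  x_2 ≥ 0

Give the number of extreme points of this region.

The feasible vertices (each the meet of two boundaries and inside every other half-plane) are:
  (0, 11)
  (0, 0)
  (26/79, 1181/79)
  (19/26, 753/52)
  (37/11, 0)

5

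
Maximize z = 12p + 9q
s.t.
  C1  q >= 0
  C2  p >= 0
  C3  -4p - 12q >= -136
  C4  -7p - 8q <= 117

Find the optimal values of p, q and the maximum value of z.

Corner points and z = 12p + 9q:
  (0, 0) → z = 0
  (34, 0) → z = 408
  (0, 34/3) → z = 102

The optimum lies where q = 0 and -4p - 12q = -136.
Solving simultaneously gives p = 34, q = 0.

p = 34, q = 0, maximum z = 408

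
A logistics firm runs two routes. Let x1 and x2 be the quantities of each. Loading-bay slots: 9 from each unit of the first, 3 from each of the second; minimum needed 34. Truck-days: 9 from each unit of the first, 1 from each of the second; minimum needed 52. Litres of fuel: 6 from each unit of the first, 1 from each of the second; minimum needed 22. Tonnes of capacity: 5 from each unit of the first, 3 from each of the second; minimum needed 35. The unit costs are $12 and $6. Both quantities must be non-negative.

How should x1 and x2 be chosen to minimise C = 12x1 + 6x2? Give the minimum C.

Corner points and C = 12x1 + 6x2:
  (0, 52) → C = 312
  (7, 0) → C = 84
  (11/2, 5/2) → C = 81
The feasible region is unbounded (it extends along (0, 1), (1, 0)), but C strictly increases along every unbounded feasible direction, so there is no improving ray and the minimum is attained at a vertex.

x1 = 11/2, x2 = 5/2, minimum C = 81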